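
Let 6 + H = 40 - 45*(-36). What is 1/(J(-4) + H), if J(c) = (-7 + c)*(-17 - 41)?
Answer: 1/2292 ≈ 0.00043630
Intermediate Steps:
J(c) = 406 - 58*c (J(c) = (-7 + c)*(-58) = 406 - 58*c)
H = 1654 (H = -6 + (40 - 45*(-36)) = -6 + (40 + 1620) = -6 + 1660 = 1654)
1/(J(-4) + H) = 1/((406 - 58*(-4)) + 1654) = 1/((406 + 232) + 1654) = 1/(638 + 1654) = 1/2292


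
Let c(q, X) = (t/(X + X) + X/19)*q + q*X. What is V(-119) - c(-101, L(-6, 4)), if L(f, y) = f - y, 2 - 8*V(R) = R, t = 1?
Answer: -800343/760 ≈ -1053.1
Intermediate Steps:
V(R) = 1/4 - R/8
c(q, X) = X*q + q*(1/(2*X) + X/19) (c(q, X) = (1/(X + X) + X/19)*q + q*X = (1/(2*X) + X*(1/19))*q + X*q = (1*(1/(2*X)) + X/19)*q + X*q = (1/(2*X) + X/19)*q + X*q = q*(1/(2*X) + X/19) + X*q = X*q + q*(1/(2*X) + X/19))
V(-119) - c(-101, L(-6, 4)) = (1/4 - 1/8*(-119)) - (-101)*(19 + 40*(-6 - 1*4)**2)/(38*(-6 - 1*4)) = (1/4 + 119/8) - (-101)*(19 + 40*(-6 - 4)**2)/(38*(-6 - 4)) = 121/8 - (-101)*(19 + 40*(-10)**2)/(38*(-10)) = 121/8 - (-101)*(-1)*(19 + 40*100)/(38*10) = 121/8 - (-101)*(-1)*(19 + 4000)/(38*10) = 121/8 - (-101)*(-1)*4019/(38*10) = 121/8 - 1*405919/380 = 121/8 - 405919/380 = -800343/760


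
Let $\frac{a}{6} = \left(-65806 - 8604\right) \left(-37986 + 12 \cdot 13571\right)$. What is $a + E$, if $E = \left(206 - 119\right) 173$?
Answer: $-55747659309$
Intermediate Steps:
$E = 15051$ ($E = 87 \cdot 173 = 15051$)
$a = -55747674360$ ($a = 6 \left(-65806 - 8604\right) \left(-37986 + 12 \cdot 13571\right) = 6 \left(- 74410 \left(-37986 + 162852\right)\right) = 6 \left(\left(-74410\right) 124866\right) = 6 \left(-9291279060\right) = -55747674360$)
$a + E = -55747674360 + 15051 = -55747659309$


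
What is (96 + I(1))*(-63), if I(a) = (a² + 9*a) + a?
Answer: -6741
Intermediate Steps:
I(a) = a² + 10*a
(96 + I(1))*(-63) = (96 + 1*(10 + 1))*(-63) = (96 + 1*11)*(-63) = (96 + 11)*(-63) = 107*(-63) = -6741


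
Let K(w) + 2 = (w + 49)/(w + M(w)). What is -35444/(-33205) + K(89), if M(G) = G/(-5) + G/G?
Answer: 11732724/11987005 ≈ 0.97879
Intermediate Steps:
M(G) = 1 - G/5 (M(G) = G*(-1/5) + 1 = -G/5 + 1 = 1 - G/5)
K(w) = -2 + (49 + w)/(1 + 4*w/5) (K(w) = -2 + (w + 49)/(w + (1 - w/5)) = -2 + (49 + w)/(1 + 4*w/5))
-35444/(-33205) + K(89) = -35444/(-33205) + (235 - 3*89)/(5 + 4*89) = -35444*(-1/33205) + (235 - 267)/(5 + 356) = 35444/33205 - 32/361 = 11732724/11987005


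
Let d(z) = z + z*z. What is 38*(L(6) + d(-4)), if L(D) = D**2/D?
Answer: 684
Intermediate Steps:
d(z) = z + z**2
L(D) = D
38*(L(6) + d(-4)) = 38*(6 - 4*(1 - 4)) = 38*(6 - 4*(-3)) = 38*(6 + 12) = 38*18 = 684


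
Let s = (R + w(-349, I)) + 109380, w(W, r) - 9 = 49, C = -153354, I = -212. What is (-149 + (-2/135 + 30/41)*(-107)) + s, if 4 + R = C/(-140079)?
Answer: 28224702546137/258445755 ≈ 1.0921e+5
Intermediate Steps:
w(W, r) = 58 (w(W, r) = 9 + 49 = 58)
R = -135654/46693 (R = -4 - 153354/(-140079) = -4 - 153354*(-1/140079) = -4 + 51118/46693 = -135654/46693 ≈ -2.9052)
s = 5109852880/46693 (s = (-135654/46693 + 58) + 109380 = 2572540/46693 + 109380 = 5109852880/46693 ≈ 1.0944e+5)
(-149 + (-2/135 + 30/41)*(-107)) + s = (-149 + (-2/135 + 30/41)*(-107)) + 5109852880/46693 = (-149 + (3968/5535)*(-107)) + 5109852880/46693 = (-149 - 424576/5535) + 5109852880/46693 = -1249291/5535 + 5109852880/46693 = 28224702546137/258445755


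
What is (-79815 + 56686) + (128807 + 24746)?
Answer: 130424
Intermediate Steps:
(-79815 + 56686) + (128807 + 24746) = -23129 + 153553 = 130424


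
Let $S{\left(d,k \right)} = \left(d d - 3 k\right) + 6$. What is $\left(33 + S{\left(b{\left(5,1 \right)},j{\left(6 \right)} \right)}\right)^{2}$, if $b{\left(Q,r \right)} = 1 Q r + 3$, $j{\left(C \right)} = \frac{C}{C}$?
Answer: $10000$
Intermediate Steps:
$j{\left(C \right)} = 1$
$b{\left(Q,r \right)} = 3 + Q r$ ($b{\left(Q,r \right)} = Q r + 3 = 3 + Q r$)
$S{\left(d,k \right)} = 6 + d^{2} - 3 k$ ($S{\left(d,k \right)} = \left(d^{2} - 3 k\right) + 6 = 6 + d^{2} - 3 k$)
$\left(33 + S{\left(b{\left(5,1 \right)},j{\left(6 \right)} \right)}\right)^{2} = \left(33 + \left(6 + \left(3 + 5 \cdot 1\right)^{2} - 3\right)\right)^{2} = \left(33 + \left(6 + \left(3 + 5\right)^{2} - 3\right)\right)^{2} = \left(33 + \left(6 + 8^{2} - 3\right)\right)^{2} = \left(33 + \left(6 + 64 - 3\right)\right)^{2} = \left(33 + 67\right)^{2} = 100^{2} = 10000$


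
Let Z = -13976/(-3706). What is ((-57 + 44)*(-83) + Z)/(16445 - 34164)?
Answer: -2006375/32833307 ≈ -0.061108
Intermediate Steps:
Z = 6988/1853 (Z = -13976*(-1/3706) = 6988/1853 ≈ 3.7712)
((-57 + 44)*(-83) + Z)/(16445 - 34164) = ((-57 + 44)*(-83) + 6988/1853)/(16445 - 34164) = (-13*(-83) + 6988/1853)/(-17719) = (1079 + 6988/1853)*(-1/17719) = (2006375/1853)*(-1/17719) = -2006375/32833307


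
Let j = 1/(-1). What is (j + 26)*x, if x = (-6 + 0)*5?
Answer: -750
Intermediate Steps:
x = -30 (x = -6*5 = -30)
j = -1
(j + 26)*x = (-1 + 26)*(-30) = 25*(-30) = -750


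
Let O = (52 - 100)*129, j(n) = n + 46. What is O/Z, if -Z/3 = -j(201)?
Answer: -2064/247 ≈ -8.3563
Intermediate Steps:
j(n) = 46 + n
O = -6192 (O = -48*129 = -6192)
Z = 741 (Z = -(-3)*(46 + 201) = -(-3)*247 = -3*(-247) = 741)
O/Z = -6192/741 = -6192*1/741 = -2064/247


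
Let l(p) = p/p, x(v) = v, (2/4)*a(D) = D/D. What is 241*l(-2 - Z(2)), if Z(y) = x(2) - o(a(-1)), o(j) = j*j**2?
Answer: 241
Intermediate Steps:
a(D) = 2 (a(D) = 2*(D/D) = 2*1 = 2)
o(j) = j**3
Z(y) = -6 (Z(y) = 2 - 1*2**3 = 2 - 1*8 = 2 - 8 = -6)
l(p) = 1
241*l(-2 - Z(2)) = 241*1 = 241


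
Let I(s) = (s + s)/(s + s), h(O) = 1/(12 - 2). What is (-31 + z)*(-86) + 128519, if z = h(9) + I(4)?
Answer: 655452/5 ≈ 1.3109e+5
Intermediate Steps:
h(O) = ⅒ (h(O) = 1/10 = ⅒)
I(s) = 1 (I(s) = (2*s)/((2*s)) = (2*s)*(1/(2*s)) = 1)
z = 11/10 (z = ⅒ + 1 = 11/10 ≈ 1.1000)
(-31 + z)*(-86) + 128519 = (-31 + 11/10)*(-86) + 128519 = -299/10*(-86) + 128519 = 12857/5 + 128519 = 655452/5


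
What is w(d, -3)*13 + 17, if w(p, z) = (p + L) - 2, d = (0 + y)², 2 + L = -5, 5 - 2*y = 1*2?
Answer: -283/4 ≈ -70.750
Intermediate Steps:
y = 3/2 (y = 5/2 - 2/2 = 5/2 - ½*2 = 5/2 - 1 = 3/2 ≈ 1.5000)
L = -7 (L = -2 - 5 = -7)
d = 9/4 (d = (0 + 3/2)² = (3/2)² = 9/4 ≈ 2.2500)
w(p, z) = -9 + p (w(p, z) = (p - 7) - 2 = (-7 + p) - 2 = -9 + p)
w(d, -3)*13 + 17 = (-9 + 9/4)*13 + 17 = -27/4*13 + 17 = -351/4 + 17 = -283/4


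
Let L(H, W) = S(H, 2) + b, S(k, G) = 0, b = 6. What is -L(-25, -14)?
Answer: -6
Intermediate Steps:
L(H, W) = 6 (L(H, W) = 0 + 6 = 6)
-L(-25, -14) = -1*6 = -6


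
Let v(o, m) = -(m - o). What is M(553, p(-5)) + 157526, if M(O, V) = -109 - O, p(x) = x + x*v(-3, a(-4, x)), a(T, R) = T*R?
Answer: 156864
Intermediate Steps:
a(T, R) = R*T
v(o, m) = o - m
p(x) = x + x*(-3 + 4*x) (p(x) = x + x*(-3 - x*(-4)) = x + x*(-3 - (-4)*x) = x + x*(-3 + 4*x))
M(553, p(-5)) + 157526 = (-109 - 1*553) + 157526 = (-109 - 553) + 157526 = -662 + 157526 = 156864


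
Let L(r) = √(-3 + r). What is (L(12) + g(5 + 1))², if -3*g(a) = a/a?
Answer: 64/9 ≈ 7.1111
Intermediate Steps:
g(a) = -⅓ (g(a) = -a/(3*a) = -⅓*1 = -⅓)
(L(12) + g(5 + 1))² = (√(-3 + 12) - ⅓)² = (√9 - ⅓)² = (3 - ⅓)² = (8/3)² = 64/9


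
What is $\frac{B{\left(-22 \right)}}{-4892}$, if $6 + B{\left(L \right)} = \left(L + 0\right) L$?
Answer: $- \frac{239}{2446} \approx -0.09771$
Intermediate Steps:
$B{\left(L \right)} = -6 + L^{2}$ ($B{\left(L \right)} = -6 + \left(L + 0\right) L = -6 + L L = -6 + L^{2}$)
$\frac{B{\left(-22 \right)}}{-4892} = \frac{-6 + \left(-22\right)^{2}}{-4892} = \left(-6 + 484\right) \left(- \frac{1}{4892}\right) = 478 \left(- \frac{1}{4892}\right) = - \frac{239}{2446}$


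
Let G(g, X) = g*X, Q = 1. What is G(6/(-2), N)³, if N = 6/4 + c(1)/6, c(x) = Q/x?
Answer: -125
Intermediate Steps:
c(x) = 1/x
N = 5/3 (N = 6/4 + 1/(1*6) = 6*(¼) + 1*(⅙) = 3/2 + ⅙ = 5/3 ≈ 1.6667)
G(g, X) = X*g
G(6/(-2), N)³ = (5*(6/(-2))/3)³ = (5*(6*(-½))/3)³ = ((5/3)*(-3))³ = (-5)³ = -125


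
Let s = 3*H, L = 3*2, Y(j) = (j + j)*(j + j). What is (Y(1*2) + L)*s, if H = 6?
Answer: 396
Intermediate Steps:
Y(j) = 4*j**2 (Y(j) = (2*j)*(2*j) = 4*j**2)
L = 6
s = 18 (s = 3*6 = 18)
(Y(1*2) + L)*s = (4*(1*2)**2 + 6)*18 = (4*2**2 + 6)*18 = (4*4 + 6)*18 = (16 + 6)*18 = 22*18 = 396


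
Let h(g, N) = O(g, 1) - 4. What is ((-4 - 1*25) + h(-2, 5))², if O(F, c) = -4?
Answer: 1369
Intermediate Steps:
h(g, N) = -8 (h(g, N) = -4 - 4 = -8)
((-4 - 1*25) + h(-2, 5))² = ((-4 - 1*25) - 8)² = ((-4 - 25) - 8)² = (-29 - 8)² = (-37)² = 1369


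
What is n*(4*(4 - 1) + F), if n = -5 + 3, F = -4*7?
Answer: 32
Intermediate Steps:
F = -28
n = -2
n*(4*(4 - 1) + F) = -2*(4*(4 - 1) - 28) = -2*(4*3 - 28) = -2*(12 - 28) = -2*(-16) = 32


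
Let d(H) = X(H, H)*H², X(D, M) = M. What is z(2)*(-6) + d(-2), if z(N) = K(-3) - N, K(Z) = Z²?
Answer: -50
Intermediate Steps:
z(N) = 9 - N (z(N) = (-3)² - N = 9 - N)
d(H) = H³ (d(H) = H*H² = H³)
z(2)*(-6) + d(-2) = (9 - 1*2)*(-6) + (-2)³ = (9 - 2)*(-6) - 8 = 7*(-6) - 8 = -42 - 8 = -50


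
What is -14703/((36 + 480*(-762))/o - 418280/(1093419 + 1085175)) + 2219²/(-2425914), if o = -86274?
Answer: -46581951107355917692/12814847296907841 ≈ -3635.0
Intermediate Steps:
-14703/((36 + 480*(-762))/o - 418280/(1093419 + 1085175)) + 2219²/(-2425914) = -14703/((36 + 480*(-762))/(-86274) - 418280/(1093419 + 1085175)) + 2219²/(-2425914) = -14703/((36 - 365760)*(-1/86274) - 418280/2178594) + 4923961*(-1/2425914) = -14703/(-365724*(-1/86274) - 418280*1/2178594) - 4923961/2425914 = -14703/(20318/4793 - 209140/1089297) - 4923961/2425914 = -14703/21129928426/5221000521 - 4923961/2425914 = -14703*5221000521/21129928426 - 4923961/2425914 = -76764370660263/21129928426 - 4923961/2425914 = -46581951107355917692/12814847296907841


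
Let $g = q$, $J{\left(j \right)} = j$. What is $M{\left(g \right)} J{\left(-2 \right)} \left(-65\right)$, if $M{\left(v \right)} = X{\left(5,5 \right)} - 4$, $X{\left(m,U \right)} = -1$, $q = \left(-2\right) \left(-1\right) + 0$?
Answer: $-650$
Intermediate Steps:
$q = 2$ ($q = 2 + 0 = 2$)
$g = 2$
$M{\left(v \right)} = -5$ ($M{\left(v \right)} = -1 - 4 = -5$)
$M{\left(g \right)} J{\left(-2 \right)} \left(-65\right) = \left(-5\right) \left(-2\right) \left(-65\right) = 10 \left(-65\right) = -650$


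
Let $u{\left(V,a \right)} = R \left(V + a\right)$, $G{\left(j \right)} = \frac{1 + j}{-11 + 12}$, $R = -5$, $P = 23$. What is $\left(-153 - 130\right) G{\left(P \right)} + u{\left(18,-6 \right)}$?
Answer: $-6852$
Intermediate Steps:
$G{\left(j \right)} = 1 + j$ ($G{\left(j \right)} = \frac{1 + j}{1} = \left(1 + j\right) 1 = 1 + j$)
$u{\left(V,a \right)} = - 5 V - 5 a$ ($u{\left(V,a \right)} = - 5 \left(V + a\right) = - 5 V - 5 a$)
$\left(-153 - 130\right) G{\left(P \right)} + u{\left(18,-6 \right)} = \left(-153 - 130\right) \left(1 + 23\right) - 60 = \left(-283\right) 24 + \left(-90 + 30\right) = -6792 - 60 = -6852$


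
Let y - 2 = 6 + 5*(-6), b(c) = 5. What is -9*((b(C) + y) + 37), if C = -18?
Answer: -180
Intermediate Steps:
y = -22 (y = 2 + (6 + 5*(-6)) = 2 + (6 - 30) = 2 - 24 = -22)
-9*((b(C) + y) + 37) = -9*((5 - 22) + 37) = -9*(-17 + 37) = -9*20 = -180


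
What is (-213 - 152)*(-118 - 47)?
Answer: 60225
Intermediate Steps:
(-213 - 152)*(-118 - 47) = -365*(-165) = 60225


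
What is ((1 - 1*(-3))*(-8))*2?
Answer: -64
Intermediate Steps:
((1 - 1*(-3))*(-8))*2 = ((1 + 3)*(-8))*2 = (4*(-8))*2 = -32*2 = -64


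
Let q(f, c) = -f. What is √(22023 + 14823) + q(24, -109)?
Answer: -24 + 3*√4094 ≈ 167.95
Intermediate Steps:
√(22023 + 14823) + q(24, -109) = √(22023 + 14823) - 1*24 = √36846 - 24 = 3*√4094 - 24 = -24 + 3*√4094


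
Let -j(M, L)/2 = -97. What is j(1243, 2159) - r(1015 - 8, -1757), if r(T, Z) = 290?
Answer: -96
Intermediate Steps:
j(M, L) = 194 (j(M, L) = -2*(-97) = 194)
j(1243, 2159) - r(1015 - 8, -1757) = 194 - 1*290 = 194 - 290 = -96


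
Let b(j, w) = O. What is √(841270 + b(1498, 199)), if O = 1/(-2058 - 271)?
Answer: 9*√56336434861/2329 ≈ 917.21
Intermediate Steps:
O = -1/2329 (O = 1/(-2329) = -1/2329 ≈ -0.00042937)
b(j, w) = -1/2329
√(841270 + b(1498, 199)) = √(841270 - 1/2329) = √(1959317829/2329) = 9*√56336434861/2329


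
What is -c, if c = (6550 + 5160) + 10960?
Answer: -22670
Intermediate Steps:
c = 22670 (c = 11710 + 10960 = 22670)
-c = -1*22670 = -22670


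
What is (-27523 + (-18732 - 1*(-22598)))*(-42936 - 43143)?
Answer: 2036370903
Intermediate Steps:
(-27523 + (-18732 - 1*(-22598)))*(-42936 - 43143) = (-27523 + (-18732 + 22598))*(-86079) = (-27523 + 3866)*(-86079) = -23657*(-86079) = 2036370903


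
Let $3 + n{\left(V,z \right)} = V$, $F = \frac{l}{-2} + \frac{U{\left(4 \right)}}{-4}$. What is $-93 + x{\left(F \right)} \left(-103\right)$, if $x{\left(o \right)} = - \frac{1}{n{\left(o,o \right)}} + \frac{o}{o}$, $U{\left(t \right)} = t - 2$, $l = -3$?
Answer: $- \frac{495}{2} \approx -247.5$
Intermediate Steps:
$U{\left(t \right)} = -2 + t$ ($U{\left(t \right)} = t - 2 = -2 + t$)
$F = 1$ ($F = - \frac{3}{-2} + \frac{-2 + 4}{-4} = \left(-3\right) \left(- \frac{1}{2}\right) + 2 \left(- \frac{1}{4}\right) = \frac{3}{2} - \frac{1}{2} = 1$)
$n{\left(V,z \right)} = -3 + V$
$x{\left(o \right)} = 1 - \frac{1}{-3 + o}$ ($x{\left(o \right)} = - \frac{1}{-3 + o} + \frac{o}{o} = - \frac{1}{-3 + o} + 1 = 1 - \frac{1}{-3 + o}$)
$-93 + x{\left(F \right)} \left(-103\right) = -93 + \frac{-4 + 1}{-3 + 1} \left(-103\right) = -93 + \frac{1}{-2} \left(-3\right) \left(-103\right) = -93 + \left(- \frac{1}{2}\right) \left(-3\right) \left(-103\right) = -93 + \frac{3}{2} \left(-103\right) = -93 - \frac{309}{2} = - \frac{495}{2}$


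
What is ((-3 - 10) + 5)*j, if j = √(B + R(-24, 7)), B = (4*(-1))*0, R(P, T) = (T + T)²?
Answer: -112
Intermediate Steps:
R(P, T) = 4*T² (R(P, T) = (2*T)² = 4*T²)
B = 0 (B = -4*0 = 0)
j = 14 (j = √(0 + 4*7²) = √(0 + 4*49) = √(0 + 196) = √196 = 14)
((-3 - 10) + 5)*j = ((-3 - 10) + 5)*14 = (-13 + 5)*14 = -8*14 = -112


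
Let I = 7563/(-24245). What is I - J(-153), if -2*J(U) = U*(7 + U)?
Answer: 270784842/24245 ≈ 11169.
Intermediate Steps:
J(U) = -U*(7 + U)/2
I = -7563/24245 (I = 7563*(-1/24245) = -7563/24245 ≈ -0.31194)
I - J(-153) = -7563/24245 - (-1)*(-153)*(7 - 153)/2 = -7563/24245 - (-1)*(-153)*(-146)/2 = -7563/24245 - 1*(-11169) = -7563/24245 + 11169 = 270784842/24245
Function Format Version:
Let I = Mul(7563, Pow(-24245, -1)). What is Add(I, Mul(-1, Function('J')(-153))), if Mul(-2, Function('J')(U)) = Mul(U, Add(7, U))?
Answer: Rational(270784842, 24245) ≈ 11169.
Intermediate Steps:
Function('J')(U) = Mul(Rational(-1, 2), U, Add(7, U)) (Function('J')(U) = Mul(Rational(-1, 2), Mul(U, Add(7, U))) = Mul(Rational(-1, 2), U, Add(7, U)))
I = Rational(-7563, 24245) (I = Mul(7563, Rational(-1, 24245)) = Rational(-7563, 24245) ≈ -0.31194)
Add(I, Mul(-1, Function('J')(-153))) = Add(Rational(-7563, 24245), Mul(-1, Mul(Rational(-1, 2), -153, Add(7, -153)))) = Add(Rational(-7563, 24245), Mul(-1, Mul(Rational(-1, 2), -153, -146))) = Add(Rational(-7563, 24245), Mul(-1, -11169)) = Add(Rational(-7563, 24245), 11169) = Rational(270784842, 24245)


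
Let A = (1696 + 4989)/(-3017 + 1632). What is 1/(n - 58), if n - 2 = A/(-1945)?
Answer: -538765/30169503 ≈ -0.017858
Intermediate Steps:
A = -1337/277 (A = 6685/(-1385) = 6685*(-1/1385) = -1337/277 ≈ -4.8267)
n = 1078867/538765 (n = 2 - 1337/277/(-1945) = 2 - 1337/277*(-1/1945) = 2 + 1337/538765 = 1078867/538765 ≈ 2.0025)
1/(n - 58) = 1/(1078867/538765 - 58) = 1/(-30169503/538765) = -538765/30169503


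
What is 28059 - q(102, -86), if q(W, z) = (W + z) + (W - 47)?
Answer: 27988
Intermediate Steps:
q(W, z) = -47 + z + 2*W (q(W, z) = (W + z) + (-47 + W) = -47 + z + 2*W)
28059 - q(102, -86) = 28059 - (-47 - 86 + 2*102) = 28059 - (-47 - 86 + 204) = 28059 - 1*71 = 28059 - 71 = 27988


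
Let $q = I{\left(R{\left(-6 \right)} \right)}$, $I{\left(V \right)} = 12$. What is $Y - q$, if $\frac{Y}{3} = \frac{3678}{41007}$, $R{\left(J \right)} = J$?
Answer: $- \frac{160350}{13669} \approx -11.731$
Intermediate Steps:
$Y = \frac{3678}{13669}$ ($Y = 3 \cdot \frac{3678}{41007} = 3 \cdot 3678 \cdot \frac{1}{41007} = 3 \cdot \frac{1226}{13669} = \frac{3678}{13669} \approx 0.26908$)
$q = 12$
$Y - q = \frac{3678}{13669} - 12 = - \frac{160350}{13669}$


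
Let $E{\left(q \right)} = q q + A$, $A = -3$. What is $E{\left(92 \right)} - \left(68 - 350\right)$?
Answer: $8743$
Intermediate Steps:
$E{\left(q \right)} = -3 + q^{2}$ ($E{\left(q \right)} = q q - 3 = q^{2} - 3 = -3 + q^{2}$)
$E{\left(92 \right)} - \left(68 - 350\right) = \left(-3 + 92^{2}\right) - \left(68 - 350\right) = \left(-3 + 8464\right) - \left(68 - 350\right) = 8461 - -282 = 8461 + 282 = 8743$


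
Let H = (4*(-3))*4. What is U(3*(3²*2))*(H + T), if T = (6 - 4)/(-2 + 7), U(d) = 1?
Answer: -238/5 ≈ -47.600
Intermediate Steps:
H = -48 (H = -12*4 = -48)
T = ⅖ (T = 2/5 = 2*(⅕) = ⅖ ≈ 0.40000)
U(3*(3²*2))*(H + T) = 1*(-48 + ⅖) = 1*(-238/5) = -238/5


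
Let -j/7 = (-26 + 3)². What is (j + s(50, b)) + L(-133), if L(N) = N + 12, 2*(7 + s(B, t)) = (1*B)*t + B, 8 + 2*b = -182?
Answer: -6181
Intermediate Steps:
b = -95 (b = -4 + (½)*(-182) = -4 - 91 = -95)
j = -3703 (j = -7*(-26 + 3)² = -7*(-23)² = -7*529 = -3703)
s(B, t) = -7 + B/2 + B*t/2 (s(B, t) = -7 + ((1*B)*t + B)/2 = -7 + (B*t + B)/2 = -7 + (B + B*t)/2 = -7 + (B/2 + B*t/2) = -7 + B/2 + B*t/2)
L(N) = 12 + N
(j + s(50, b)) + L(-133) = (-3703 + (-7 + (½)*50 + (½)*50*(-95))) + (12 - 133) = (-3703 + (-7 + 25 - 2375)) - 121 = (-3703 - 2357) - 121 = -6060 - 121 = -6181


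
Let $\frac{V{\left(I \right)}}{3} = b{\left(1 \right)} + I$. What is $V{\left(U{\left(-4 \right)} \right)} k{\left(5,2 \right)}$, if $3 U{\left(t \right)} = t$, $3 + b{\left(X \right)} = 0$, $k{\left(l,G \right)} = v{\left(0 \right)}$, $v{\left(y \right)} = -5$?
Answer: $65$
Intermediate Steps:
$k{\left(l,G \right)} = -5$
$b{\left(X \right)} = -3$ ($b{\left(X \right)} = -3 + 0 = -3$)
$U{\left(t \right)} = \frac{t}{3}$
$V{\left(I \right)} = -9 + 3 I$ ($V{\left(I \right)} = 3 \left(-3 + I\right) = -9 + 3 I$)
$V{\left(U{\left(-4 \right)} \right)} k{\left(5,2 \right)} = \left(-9 + 3 \cdot \frac{1}{3} \left(-4\right)\right) \left(-5\right) = \left(-9 + 3 \left(- \frac{4}{3}\right)\right) \left(-5\right) = \left(-9 - 4\right) \left(-5\right) = \left(-13\right) \left(-5\right) = 65$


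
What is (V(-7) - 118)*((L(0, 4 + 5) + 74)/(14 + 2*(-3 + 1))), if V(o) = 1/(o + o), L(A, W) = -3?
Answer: -117363/140 ≈ -838.31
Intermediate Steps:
V(o) = 1/(2*o)
(V(-7) - 118)*((L(0, 4 + 5) + 74)/(14 + 2*(-3 + 1))) = ((½)/(-7) - 118)*((-3 + 74)/(14 + 2*(-3 + 1))) = ((½)*(-⅐) - 118)*(71/(14 + 2*(-2))) = (-1/14 - 118)*(71/(14 - 4)) = -117363/(14*10) = -1653/14*71/10 = -117363/140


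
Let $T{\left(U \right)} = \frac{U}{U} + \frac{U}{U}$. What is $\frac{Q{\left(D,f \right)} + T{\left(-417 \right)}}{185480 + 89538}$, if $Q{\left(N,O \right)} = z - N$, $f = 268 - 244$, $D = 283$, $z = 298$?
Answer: $\frac{17}{275018} \approx 6.1814 \cdot 10^{-5}$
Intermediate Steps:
$f = 24$
$Q{\left(N,O \right)} = 298 - N$
$T{\left(U \right)} = 2$ ($T{\left(U \right)} = 1 + 1 = 2$)
$\frac{Q{\left(D,f \right)} + T{\left(-417 \right)}}{185480 + 89538} = \frac{\left(298 - 283\right) + 2}{185480 + 89538} = \frac{\left(298 - 283\right) + 2}{275018} = \left(15 + 2\right) \frac{1}{275018} = 17 \cdot \frac{1}{275018} = \frac{17}{275018}$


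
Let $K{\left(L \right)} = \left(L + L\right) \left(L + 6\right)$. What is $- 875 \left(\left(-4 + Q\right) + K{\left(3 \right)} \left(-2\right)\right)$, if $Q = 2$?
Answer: $96250$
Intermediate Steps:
$K{\left(L \right)} = 2 L \left(6 + L\right)$
$- 875 \left(\left(-4 + Q\right) + K{\left(3 \right)} \left(-2\right)\right) = - 875 \left(\left(-4 + 2\right) + 2 \cdot 3 \left(6 + 3\right) \left(-2\right)\right) = - 875 \left(-2 + 2 \cdot 3 \cdot 9 \left(-2\right)\right) = - 875 \left(-2 + 54 \left(-2\right)\right) = - 875 \left(-2 - 108\right) = \left(-875\right) \left(-110\right) = 96250$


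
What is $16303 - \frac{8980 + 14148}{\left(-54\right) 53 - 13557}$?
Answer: $\frac{267702085}{16419} \approx 16304.0$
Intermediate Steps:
$16303 - \frac{8980 + 14148}{\left(-54\right) 53 - 13557} = 16303 - \frac{23128}{-2862 - 13557} = 16303 - \frac{23128}{-16419} = 16303 - 23128 \left(- \frac{1}{16419}\right) = 16303 - - \frac{23128}{16419} = 16303 + \frac{23128}{16419} = \frac{267702085}{16419}$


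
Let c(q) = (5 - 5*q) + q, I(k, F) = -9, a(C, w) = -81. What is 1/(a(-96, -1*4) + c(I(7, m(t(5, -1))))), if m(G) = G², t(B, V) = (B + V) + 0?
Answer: -1/40 ≈ -0.025000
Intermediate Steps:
t(B, V) = B + V
c(q) = 5 - 4*q
1/(a(-96, -1*4) + c(I(7, m(t(5, -1))))) = 1/(-81 + (5 - 4*(-9))) = 1/(-81 + (5 + 36)) = 1/(-81 + 41) = 1/(-40) = -1/40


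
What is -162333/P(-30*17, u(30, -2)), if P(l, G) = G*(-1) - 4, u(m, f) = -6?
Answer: -162333/2 ≈ -81167.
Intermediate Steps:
P(l, G) = -4 - G (P(l, G) = -G - 4 = -4 - G)
-162333/P(-30*17, u(30, -2)) = -162333/(-4 - 1*(-6)) = -162333/(-4 + 6) = -162333/2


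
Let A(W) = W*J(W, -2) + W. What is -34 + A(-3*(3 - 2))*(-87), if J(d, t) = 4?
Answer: 1271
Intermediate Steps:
A(W) = 5*W (A(W) = W*4 + W = 4*W + W = 5*W)
-34 + A(-3*(3 - 2))*(-87) = -34 + (5*(-3*(3 - 2)))*(-87) = -34 + (5*(-3*1))*(-87) = -34 + (5*(-3))*(-87) = -34 - 15*(-87) = -34 + 1305 = 1271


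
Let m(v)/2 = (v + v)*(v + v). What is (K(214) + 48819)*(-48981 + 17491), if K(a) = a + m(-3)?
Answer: -1546316450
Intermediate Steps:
m(v) = 8*v² (m(v) = 2*((v + v)*(v + v)) = 2*((2*v)*(2*v)) = 2*(4*v²) = 8*v²)
K(a) = 72 + a (K(a) = a + 8*(-3)² = a + 8*9 = a + 72 = 72 + a)
(K(214) + 48819)*(-48981 + 17491) = ((72 + 214) + 48819)*(-48981 + 17491) = (286 + 48819)*(-31490) = 49105*(-31490) = -1546316450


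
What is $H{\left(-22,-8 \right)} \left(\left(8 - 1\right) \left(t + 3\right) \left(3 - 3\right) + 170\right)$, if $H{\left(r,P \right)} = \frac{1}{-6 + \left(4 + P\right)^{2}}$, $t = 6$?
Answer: $17$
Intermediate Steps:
$H{\left(-22,-8 \right)} \left(\left(8 - 1\right) \left(t + 3\right) \left(3 - 3\right) + 170\right) = \frac{\left(8 - 1\right) \left(6 + 3\right) \left(3 - 3\right) + 170}{-6 + \left(4 - 8\right)^{2}} = \frac{7 \cdot 9 \cdot 0 + 170}{-6 + \left(-4\right)^{2}} = \frac{7 \cdot 0 + 170}{-6 + 16} = \frac{0 + 170}{10} = \frac{1}{10} \cdot 170 = 17$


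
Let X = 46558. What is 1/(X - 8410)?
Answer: 1/38148 ≈ 2.6214e-5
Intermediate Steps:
1/(X - 8410) = 1/(46558 - 8410) = 1/38148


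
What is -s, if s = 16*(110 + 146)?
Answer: -4096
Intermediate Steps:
s = 4096 (s = 16*256 = 4096)
-s = -1*4096 = -4096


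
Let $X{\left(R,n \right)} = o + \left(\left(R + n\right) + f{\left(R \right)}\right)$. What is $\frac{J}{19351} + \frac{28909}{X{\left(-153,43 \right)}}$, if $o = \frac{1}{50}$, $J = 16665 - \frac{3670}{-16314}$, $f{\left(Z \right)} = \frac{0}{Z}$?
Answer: $- \frac{75803710327130}{289331914131} \approx -262.0$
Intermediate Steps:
$f{\left(Z \right)} = 0$
$J = \frac{135938240}{8157}$ ($J = 16665 - - \frac{1835}{8157} = 16665 + \frac{1835}{8157} = \frac{135938240}{8157} \approx 16665.0$)
$o = \frac{1}{50} \approx 0.02$
$X{\left(R,n \right)} = \frac{1}{50} + R + n$ ($X{\left(R,n \right)} = \frac{1}{50} + \left(\left(R + n\right) + 0\right) = \frac{1}{50} + \left(R + n\right) = \frac{1}{50} + R + n$)
$\frac{J}{19351} + \frac{28909}{X{\left(-153,43 \right)}} = \frac{135938240}{8157 \cdot 19351} + \frac{28909}{\frac{1}{50} - 153 + 43} = \frac{135938240}{8157} \cdot \frac{1}{19351} + \frac{28909}{- \frac{5499}{50}} = \frac{135938240}{157846107} + 28909 \left(- \frac{50}{5499}\right) = \frac{135938240}{157846107} - \frac{1445450}{5499} = - \frac{75803710327130}{289331914131}$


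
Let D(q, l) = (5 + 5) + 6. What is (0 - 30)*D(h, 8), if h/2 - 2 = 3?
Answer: -480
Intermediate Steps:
h = 10 (h = 4 + 2*3 = 4 + 6 = 10)
D(q, l) = 16 (D(q, l) = 10 + 6 = 16)
(0 - 30)*D(h, 8) = (0 - 30)*16 = -30*16 = -480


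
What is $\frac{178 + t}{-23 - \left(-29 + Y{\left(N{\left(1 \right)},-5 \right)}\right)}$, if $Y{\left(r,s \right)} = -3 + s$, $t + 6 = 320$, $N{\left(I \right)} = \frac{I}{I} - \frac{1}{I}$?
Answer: $\frac{246}{7} \approx 35.143$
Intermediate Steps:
$N{\left(I \right)} = 1 - \frac{1}{I}$
$t = 314$ ($t = -6 + 320 = 314$)
$\frac{178 + t}{-23 - \left(-29 + Y{\left(N{\left(1 \right)},-5 \right)}\right)} = \frac{178 + 314}{-23 + \left(29 - \left(-3 - 5\right)\right)} = \frac{492}{-23 + \left(29 - -8\right)} = \frac{492}{-23 + \left(29 + 8\right)} = \frac{492}{-23 + 37} = \frac{492}{14} = 492 \cdot \frac{1}{14} = \frac{246}{7}$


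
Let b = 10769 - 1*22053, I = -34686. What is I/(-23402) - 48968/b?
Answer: 192168245/33008521 ≈ 5.8218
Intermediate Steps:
b = -11284 (b = 10769 - 22053 = -11284)
I/(-23402) - 48968/b = -34686/(-23402) - 48968/(-11284) = -34686*(-1/23402) - 48968*(-1/11284) = 17343/11701 + 12242/2821 = 192168245/33008521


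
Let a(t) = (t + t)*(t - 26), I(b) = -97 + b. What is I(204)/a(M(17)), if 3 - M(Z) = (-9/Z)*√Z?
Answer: -165529/106944 + 9095*√17/35648 ≈ -0.49587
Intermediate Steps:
M(Z) = 3 + 9/√Z (M(Z) = 3 - (-9/Z)*√Z = 3 - (-9)/√Z = 3 + 9/√Z)
a(t) = 2*t*(-26 + t) (a(t) = (2*t)*(-26 + t) = 2*t*(-26 + t))
I(204)/a(M(17)) = (-97 + 204)/((2*(3 + 9/√17)*(-26 + (3 + 9/√17)))) = 107/((2*(3 + 9*(√17/17))*(-26 + (3 + 9*(√17/17))))) = 107/((2*(3 + 9*√17/17)*(-26 + (3 + 9*√17/17)))) = 107/((2*(3 + 9*√17/17)*(-23 + 9*√17/17))) = 107/((2*(-23 + 9*√17/17)*(3 + 9*√17/17))) = 107*(1/(2*(-23 + 9*√17/17)*(3 + 9*√17/17))) = 107/(2*(-23 + 9*√17/17)*(3 + 9*√17/17))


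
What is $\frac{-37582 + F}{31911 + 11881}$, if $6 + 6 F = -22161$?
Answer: $- \frac{82553}{87584} \approx -0.94256$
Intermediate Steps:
$F = - \frac{7389}{2}$ ($F = -1 + \frac{1}{6} \left(-22161\right) = -1 - \frac{7387}{2} = - \frac{7389}{2} \approx -3694.5$)
$\frac{-37582 + F}{31911 + 11881} = \frac{-37582 - \frac{7389}{2}}{31911 + 11881} = - \frac{82553}{2 \cdot 43792} = \left(- \frac{82553}{2}\right) \frac{1}{43792} = - \frac{82553}{87584}$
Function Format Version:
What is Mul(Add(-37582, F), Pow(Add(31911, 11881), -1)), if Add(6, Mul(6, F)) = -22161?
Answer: Rational(-82553, 87584) ≈ -0.94256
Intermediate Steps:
F = Rational(-7389, 2) (F = Add(-1, Mul(Rational(1, 6), -22161)) = Add(-1, Rational(-7387, 2)) = Rational(-7389, 2) ≈ -3694.5)
Mul(Add(-37582, F), Pow(Add(31911, 11881), -1)) = Mul(Add(-37582, Rational(-7389, 2)), Pow(Add(31911, 11881), -1)) = Mul(Rational(-82553, 2), Pow(43792, -1)) = Mul(Rational(-82553, 2), Rational(1, 43792)) = Rational(-82553, 87584)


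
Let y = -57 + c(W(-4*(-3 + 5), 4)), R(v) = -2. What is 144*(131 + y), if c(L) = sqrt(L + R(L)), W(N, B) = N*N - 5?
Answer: 10656 + 144*sqrt(57) ≈ 11743.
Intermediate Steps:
W(N, B) = -5 + N**2 (W(N, B) = N**2 - 5 = -5 + N**2)
c(L) = sqrt(-2 + L) (c(L) = sqrt(L - 2) = sqrt(-2 + L))
y = -57 + sqrt(57) (y = -57 + sqrt(-2 + (-5 + (-4*(-3 + 5))**2)) = -57 + sqrt(-2 + (-5 + (-4*2)**2)) = -57 + sqrt(-2 + (-5 + (-8)**2)) = -57 + sqrt(-2 + (-5 + 64)) = -57 + sqrt(-2 + 59) = -57 + sqrt(57) ≈ -49.450)
144*(131 + y) = 144*(131 + (-57 + sqrt(57))) = 144*(74 + sqrt(57)) = 10656 + 144*sqrt(57)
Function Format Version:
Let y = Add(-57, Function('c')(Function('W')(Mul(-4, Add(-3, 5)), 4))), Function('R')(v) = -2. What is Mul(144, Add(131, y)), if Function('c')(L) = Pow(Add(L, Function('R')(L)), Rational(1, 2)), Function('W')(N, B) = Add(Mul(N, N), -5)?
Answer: Add(10656, Mul(144, Pow(57, Rational(1, 2)))) ≈ 11743.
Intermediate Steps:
Function('W')(N, B) = Add(-5, Pow(N, 2)) (Function('W')(N, B) = Add(Pow(N, 2), -5) = Add(-5, Pow(N, 2)))
Function('c')(L) = Pow(Add(-2, L), Rational(1, 2)) (Function('c')(L) = Pow(Add(L, -2), Rational(1, 2)) = Pow(Add(-2, L), Rational(1, 2)))
y = Add(-57, Pow(57, Rational(1, 2))) (y = Add(-57, Pow(Add(-2, Add(-5, Pow(Mul(-4, Add(-3, 5)), 2))), Rational(1, 2))) = Add(-57, Pow(Add(-2, Add(-5, Pow(Mul(-4, 2), 2))), Rational(1, 2))) = Add(-57, Pow(Add(-2, Add(-5, Pow(-8, 2))), Rational(1, 2))) = Add(-57, Pow(Add(-2, Add(-5, 64)), Rational(1, 2))) = Add(-57, Pow(Add(-2, 59), Rational(1, 2))) = Add(-57, Pow(57, Rational(1, 2))) ≈ -49.450)
Mul(144, Add(131, y)) = Mul(144, Add(131, Add(-57, Pow(57, Rational(1, 2))))) = Mul(144, Add(74, Pow(57, Rational(1, 2)))) = Add(10656, Mul(144, Pow(57, Rational(1, 2))))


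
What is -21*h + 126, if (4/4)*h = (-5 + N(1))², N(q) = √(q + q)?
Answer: -441 + 210*√2 ≈ -144.02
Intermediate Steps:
N(q) = √2*√q (N(q) = √(2*q) = √2*√q)
h = (-5 + √2)² (h = (-5 + √2*√1)² = (-5 + √2*1)² = (-5 + √2)² ≈ 12.858)
-21*h + 126 = -21*(5 - √2)² + 126 = 126 - 21*(5 - √2)²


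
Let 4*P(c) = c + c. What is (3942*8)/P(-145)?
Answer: -63072/145 ≈ -434.98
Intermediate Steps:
P(c) = c/2 (P(c) = (c + c)/4 = (2*c)/4 = c/2)
(3942*8)/P(-145) = (3942*8)/(((½)*(-145))) = 31536/(-145/2) = 31536*(-2/145) = -63072/145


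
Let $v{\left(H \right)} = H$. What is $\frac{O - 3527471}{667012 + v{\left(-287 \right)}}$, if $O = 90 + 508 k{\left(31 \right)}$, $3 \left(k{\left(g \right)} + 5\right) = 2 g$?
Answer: $- \frac{10558267}{2000175} \approx -5.2787$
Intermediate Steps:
$k{\left(g \right)} = -5 + \frac{2 g}{3}$
$O = \frac{24146}{3}$ ($O = 90 + 508 \left(-5 + \frac{2}{3} \cdot 31\right) = 90 + 508 \left(-5 + \frac{62}{3}\right) = 90 + 508 \cdot \frac{47}{3} = 90 + \frac{23876}{3} = \frac{24146}{3} \approx 8048.7$)
$\frac{O - 3527471}{667012 + v{\left(-287 \right)}} = \frac{\frac{24146}{3} - 3527471}{667012 - 287} = - \frac{10558267}{3 \cdot 666725} = \left(- \frac{10558267}{3}\right) \frac{1}{666725} = - \frac{10558267}{2000175}$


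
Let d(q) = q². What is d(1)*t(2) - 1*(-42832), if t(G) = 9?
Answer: 42841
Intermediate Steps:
d(1)*t(2) - 1*(-42832) = 1²*9 - 1*(-42832) = 1*9 + 42832 = 9 + 42832 = 42841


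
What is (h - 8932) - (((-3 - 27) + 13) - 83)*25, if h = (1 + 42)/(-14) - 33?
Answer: -90553/14 ≈ -6468.1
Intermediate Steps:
h = -505/14 (h = -1/14*43 - 33 = -43/14 - 33 = -505/14 ≈ -36.071)
(h - 8932) - (((-3 - 27) + 13) - 83)*25 = (-505/14 - 8932) - (((-3 - 27) + 13) - 83)*25 = -125553/14 - ((-30 + 13) - 83)*25 = -125553/14 - (-17 - 83)*25 = -125553/14 - (-100)*25 = -125553/14 - 1*(-2500) = -125553/14 + 2500 = -90553/14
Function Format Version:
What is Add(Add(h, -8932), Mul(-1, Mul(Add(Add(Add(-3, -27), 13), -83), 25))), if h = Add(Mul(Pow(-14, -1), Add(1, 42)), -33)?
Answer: Rational(-90553, 14) ≈ -6468.1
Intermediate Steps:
h = Rational(-505, 14) (h = Add(Mul(Rational(-1, 14), 43), -33) = Add(Rational(-43, 14), -33) = Rational(-505, 14) ≈ -36.071)
Add(Add(h, -8932), Mul(-1, Mul(Add(Add(Add(-3, -27), 13), -83), 25))) = Add(Add(Rational(-505, 14), -8932), Mul(-1, Mul(Add(Add(Add(-3, -27), 13), -83), 25))) = Add(Rational(-125553, 14), Mul(-1, Mul(Add(Add(-30, 13), -83), 25))) = Add(Rational(-125553, 14), Mul(-1, Mul(Add(-17, -83), 25))) = Add(Rational(-125553, 14), Mul(-1, Mul(-100, 25))) = Add(Rational(-125553, 14), Mul(-1, -2500)) = Add(Rational(-125553, 14), 2500) = Rational(-90553, 14)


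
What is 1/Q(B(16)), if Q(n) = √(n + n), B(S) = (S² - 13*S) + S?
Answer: √2/16 ≈ 0.088388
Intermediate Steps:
B(S) = S² - 12*S
Q(n) = √2*√n (Q(n) = √(2*n) = √2*√n)
1/Q(B(16)) = 1/(√2*√(16*(-12 + 16))) = 1/(√2*√(16*4)) = 1/(√2*√64) = 1/(√2*8) = 1/(8*√2) = √2/16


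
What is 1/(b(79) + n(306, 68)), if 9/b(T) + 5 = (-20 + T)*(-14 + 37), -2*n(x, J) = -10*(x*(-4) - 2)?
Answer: -1352/8287751 ≈ -0.00016313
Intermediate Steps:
n(x, J) = -10 - 20*x (n(x, J) = -(-5)*(x*(-4) - 2) = -(-5)*(-4*x - 2) = -(-5)*(-2 - 4*x) = -(20 + 40*x)/2 = -10 - 20*x)
b(T) = 9/(-465 + 23*T) (b(T) = 9/(-5 + (-20 + T)*(-14 + 37)) = 9/(-5 + (-20 + T)*23) = 9/(-5 + (-460 + 23*T)) = 9/(-465 + 23*T))
1/(b(79) + n(306, 68)) = 1/(9/(-465 + 23*79) + (-10 - 20*306)) = 1/(9/(-465 + 1817) + (-10 - 6120)) = 1/(9/1352 - 6130) = 1/(-8287751/1352) = -1352/8287751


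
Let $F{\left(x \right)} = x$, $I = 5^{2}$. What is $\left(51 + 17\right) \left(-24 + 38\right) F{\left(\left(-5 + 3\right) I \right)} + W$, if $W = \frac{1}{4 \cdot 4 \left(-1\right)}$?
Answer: $- \frac{761601}{16} \approx -47600.0$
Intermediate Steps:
$I = 25$
$W = - \frac{1}{16}$ ($W = \frac{1}{16 \left(-1\right)} = \frac{1}{-16} = - \frac{1}{16} \approx -0.0625$)
$\left(51 + 17\right) \left(-24 + 38\right) F{\left(\left(-5 + 3\right) I \right)} + W = \left(51 + 17\right) \left(-24 + 38\right) \left(-5 + 3\right) 25 - \frac{1}{16} = 68 \cdot 14 \left(\left(-2\right) 25\right) - \frac{1}{16} = 952 \left(-50\right) - \frac{1}{16} = -47600 - \frac{1}{16} = - \frac{761601}{16}$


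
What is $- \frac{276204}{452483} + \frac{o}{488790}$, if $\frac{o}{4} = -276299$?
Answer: $- \frac{317544077414}{110584582785} \approx -2.8715$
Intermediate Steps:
$o = -1105196$ ($o = 4 \left(-276299\right) = -1105196$)
$- \frac{276204}{452483} + \frac{o}{488790} = - \frac{276204}{452483} - \frac{1105196}{488790} = \left(-276204\right) \frac{1}{452483} - \frac{552598}{244395} = - \frac{276204}{452483} - \frac{552598}{244395} = - \frac{317544077414}{110584582785}$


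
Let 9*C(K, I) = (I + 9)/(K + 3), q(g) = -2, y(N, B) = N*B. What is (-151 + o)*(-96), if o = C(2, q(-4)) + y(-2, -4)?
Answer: 205696/15 ≈ 13713.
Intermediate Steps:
y(N, B) = B*N
C(K, I) = (9 + I)/(9*(3 + K)) (C(K, I) = ((I + 9)/(K + 3))/9 = ((9 + I)/(3 + K))/9 = (9 + I)/(9*(3 + K)))
o = 367/45 (o = (9 - 2)/(9*(3 + 2)) - 4*(-2) = (⅑)*7/5 + 8 = (⅑)*(⅕)*7 + 8 = 7/45 + 8 = 367/45 ≈ 8.1555)
(-151 + o)*(-96) = (-151 + 367/45)*(-96) = -6428/45*(-96) = 205696/15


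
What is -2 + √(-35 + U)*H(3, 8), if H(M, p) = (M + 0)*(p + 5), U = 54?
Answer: -2 + 39*√19 ≈ 168.00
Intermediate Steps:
H(M, p) = M*(5 + p)
-2 + √(-35 + U)*H(3, 8) = -2 + √(-35 + 54)*(3*(5 + 8)) = -2 + √19*(3*13) = -2 + √19*39 = -2 + 39*√19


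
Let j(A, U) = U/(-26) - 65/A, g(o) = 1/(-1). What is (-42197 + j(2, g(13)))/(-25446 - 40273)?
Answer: 548983/854347 ≈ 0.64258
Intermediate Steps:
g(o) = -1
j(A, U) = -65/A - U/26 (j(A, U) = U*(-1/26) - 65/A = -U/26 - 65/A = -65/A - U/26)
(-42197 + j(2, g(13)))/(-25446 - 40273) = (-42197 + (-65/2 - 1/26*(-1)))/(-25446 - 40273) = (-42197 + (-65*½ + 1/26))/(-65719) = (-42197 + (-65/2 + 1/26))*(-1/65719) = (-42197 - 422/13)*(-1/65719) = -548983/13*(-1/65719) = 548983/854347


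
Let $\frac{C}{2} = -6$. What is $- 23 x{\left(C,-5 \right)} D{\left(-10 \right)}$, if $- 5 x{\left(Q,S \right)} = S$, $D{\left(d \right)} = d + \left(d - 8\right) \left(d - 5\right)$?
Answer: $-5980$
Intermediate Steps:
$C = -12$ ($C = 2 \left(-6\right) = -12$)
$D{\left(d \right)} = d + \left(-8 + d\right) \left(-5 + d\right)$
$x{\left(Q,S \right)} = - \frac{S}{5}$
$- 23 x{\left(C,-5 \right)} D{\left(-10 \right)} = - 23 \left(\left(- \frac{1}{5}\right) \left(-5\right)\right) \left(40 + \left(-10\right)^{2} - -120\right) = \left(-23\right) 1 \left(40 + 100 + 120\right) = \left(-23\right) 260 = -5980$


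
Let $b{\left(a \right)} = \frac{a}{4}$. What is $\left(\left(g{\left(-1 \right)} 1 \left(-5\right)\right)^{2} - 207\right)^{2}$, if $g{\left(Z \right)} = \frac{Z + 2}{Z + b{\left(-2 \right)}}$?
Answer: $\frac{3108169}{81} \approx 38372.0$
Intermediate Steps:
$b{\left(a \right)} = \frac{a}{4}$ ($b{\left(a \right)} = a \frac{1}{4} = \frac{a}{4}$)
$g{\left(Z \right)} = \frac{2 + Z}{- \frac{1}{2} + Z}$ ($g{\left(Z \right)} = \frac{Z + 2}{Z + \frac{1}{4} \left(-2\right)} = \frac{2 + Z}{Z - \frac{1}{2}} = \frac{2 + Z}{- \frac{1}{2} + Z}$)
$\left(\left(g{\left(-1 \right)} 1 \left(-5\right)\right)^{2} - 207\right)^{2} = \left(\left(\frac{2 \left(2 - 1\right)}{-1 + 2 \left(-1\right)} 1 \left(-5\right)\right)^{2} - 207\right)^{2} = \left(\left(2 \frac{1}{-1 - 2} \cdot 1 \cdot 1 \left(-5\right)\right)^{2} - 207\right)^{2} = \left(\left(2 \frac{1}{-3} \cdot 1 \cdot 1 \left(-5\right)\right)^{2} - 207\right)^{2} = \left(\left(2 \left(- \frac{1}{3}\right) 1 \cdot 1 \left(-5\right)\right)^{2} - 207\right)^{2} = \left(\left(\left(- \frac{2}{3}\right) 1 \left(-5\right)\right)^{2} - 207\right)^{2} = \left(\left(\left(- \frac{2}{3}\right) \left(-5\right)\right)^{2} - 207\right)^{2} = \left(\left(\frac{10}{3}\right)^{2} - 207\right)^{2} = \left(\frac{100}{9} - 207\right)^{2} = \left(- \frac{1763}{9}\right)^{2} = \frac{3108169}{81}$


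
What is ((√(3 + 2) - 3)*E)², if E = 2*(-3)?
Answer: 504 - 216*√5 ≈ 21.009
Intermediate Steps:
E = -6
((√(3 + 2) - 3)*E)² = ((√(3 + 2) - 3)*(-6))² = ((√5 - 3)*(-6))² = ((-3 + √5)*(-6))² = (18 - 6*√5)²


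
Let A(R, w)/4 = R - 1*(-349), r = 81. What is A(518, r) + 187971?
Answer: 191439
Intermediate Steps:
A(R, w) = 1396 + 4*R (A(R, w) = 4*(R - 1*(-349)) = 4*(R + 349) = 4*(349 + R) = 1396 + 4*R)
A(518, r) + 187971 = (1396 + 4*518) + 187971 = (1396 + 2072) + 187971 = 3468 + 187971 = 191439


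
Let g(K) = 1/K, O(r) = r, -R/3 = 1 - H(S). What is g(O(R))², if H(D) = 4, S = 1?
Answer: 1/81 ≈ 0.012346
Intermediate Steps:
R = 9 (R = -3*(1 - 1*4) = -3*(1 - 4) = -3*(-3) = 9)
g(O(R))² = (1/9)² = (⅑)² = 1/81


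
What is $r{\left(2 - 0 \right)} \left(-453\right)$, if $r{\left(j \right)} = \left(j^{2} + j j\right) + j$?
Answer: $-4530$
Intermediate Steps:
$r{\left(j \right)} = j + 2 j^{2}$ ($r{\left(j \right)} = \left(j^{2} + j^{2}\right) + j = 2 j^{2} + j = j + 2 j^{2}$)
$r{\left(2 - 0 \right)} \left(-453\right) = \left(2 - 0\right) \left(1 + 2 \left(2 - 0\right)\right) \left(-453\right) = \left(2 + 0\right) \left(1 + 2 \left(2 + 0\right)\right) \left(-453\right) = 2 \left(1 + 2 \cdot 2\right) \left(-453\right) = 2 \left(1 + 4\right) \left(-453\right) = 2 \cdot 5 \left(-453\right) = 10 \left(-453\right) = -4530$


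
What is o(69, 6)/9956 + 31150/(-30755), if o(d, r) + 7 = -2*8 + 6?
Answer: -62130447/61239356 ≈ -1.0146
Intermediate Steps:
o(d, r) = -17 (o(d, r) = -7 + (-2*8 + 6) = -7 + (-16 + 6) = -7 - 10 = -17)
o(69, 6)/9956 + 31150/(-30755) = -17/9956 + 31150/(-30755) = -17*1/9956 + 31150*(-1/30755) = -17/9956 - 6230/6151 = -62130447/61239356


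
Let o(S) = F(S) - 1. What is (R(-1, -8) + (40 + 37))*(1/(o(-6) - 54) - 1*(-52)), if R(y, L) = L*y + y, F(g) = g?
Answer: 266364/61 ≈ 4366.6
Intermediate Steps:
R(y, L) = y + L*y
o(S) = -1 + S (o(S) = S - 1 = -1 + S)
(R(-1, -8) + (40 + 37))*(1/(o(-6) - 54) - 1*(-52)) = (-(1 - 8) + (40 + 37))*(1/((-1 - 6) - 54) - 1*(-52)) = (-1*(-7) + 77)*(1/(-7 - 54) + 52) = (7 + 77)*(1/(-61) + 52) = 84*(-1/61 + 52) = 84*(3171/61) = 266364/61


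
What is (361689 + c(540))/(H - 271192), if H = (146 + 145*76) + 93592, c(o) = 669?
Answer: -60393/27739 ≈ -2.1772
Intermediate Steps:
H = 104758 (H = (146 + 11020) + 93592 = 11166 + 93592 = 104758)
(361689 + c(540))/(H - 271192) = (361689 + 669)/(104758 - 271192) = 362358/(-166434) = 362358*(-1/166434) = -60393/27739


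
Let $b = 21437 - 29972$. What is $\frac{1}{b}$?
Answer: $- \frac{1}{8535} \approx -0.00011716$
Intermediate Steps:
$b = -8535$
$\frac{1}{b} = \frac{1}{-8535} = - \frac{1}{8535}$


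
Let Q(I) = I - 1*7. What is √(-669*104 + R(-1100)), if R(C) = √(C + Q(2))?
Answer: √(-69576 + I*√1105) ≈ 0.063 + 263.77*I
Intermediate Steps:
Q(I) = -7 + I (Q(I) = I - 7 = -7 + I)
R(C) = √(-5 + C) (R(C) = √(C + (-7 + 2)) = √(C - 5) = √(-5 + C))
√(-669*104 + R(-1100)) = √(-669*104 + √(-5 - 1100)) = √(-69576 + √(-1105)) = √(-69576 + I*√1105)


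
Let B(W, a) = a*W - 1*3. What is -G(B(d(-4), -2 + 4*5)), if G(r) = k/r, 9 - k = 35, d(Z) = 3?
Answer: 26/51 ≈ 0.50980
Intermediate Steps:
k = -26 (k = 9 - 1*35 = 9 - 35 = -26)
B(W, a) = -3 + W*a (B(W, a) = W*a - 3 = -3 + W*a)
G(r) = -26/r
-G(B(d(-4), -2 + 4*5)) = -(-26)/(-3 + 3*(-2 + 4*5)) = -(-26)/(-3 + 3*(-2 + 20)) = -(-26)/(-3 + 3*18) = -(-26)/(-3 + 54) = -(-26)/51 = -1*(-26/51) = 26/51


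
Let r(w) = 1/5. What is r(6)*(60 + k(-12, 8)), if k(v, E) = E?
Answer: 68/5 ≈ 13.600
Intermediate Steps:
r(w) = 1/5 (r(w) = 1*(1/5) = 1/5)
r(6)*(60 + k(-12, 8)) = (60 + 8)/5 = (1/5)*68 = 68/5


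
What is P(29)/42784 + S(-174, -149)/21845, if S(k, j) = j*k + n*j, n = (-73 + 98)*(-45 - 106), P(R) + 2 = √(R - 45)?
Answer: 12587052347/467308240 + I/10696 ≈ 26.935 + 9.3493e-5*I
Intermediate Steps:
P(R) = -2 + √(-45 + R) (P(R) = -2 + √(R - 45) = -2 + √(-45 + R))
n = -3775 (n = 25*(-151) = -3775)
S(k, j) = -3775*j + j*k (S(k, j) = j*k - 3775*j = -3775*j + j*k)
P(29)/42784 + S(-174, -149)/21845 = (-2 + √(-45 + 29))/42784 - 149*(-3775 - 174)/21845 = (-2 + √(-16))*(1/42784) - 149*(-3949)*(1/21845) = (-2 + 4*I)*(1/42784) + 588401*(1/21845) = (-1/21392 + I/10696) + 588401/21845 = 12587052347/467308240 + I/10696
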